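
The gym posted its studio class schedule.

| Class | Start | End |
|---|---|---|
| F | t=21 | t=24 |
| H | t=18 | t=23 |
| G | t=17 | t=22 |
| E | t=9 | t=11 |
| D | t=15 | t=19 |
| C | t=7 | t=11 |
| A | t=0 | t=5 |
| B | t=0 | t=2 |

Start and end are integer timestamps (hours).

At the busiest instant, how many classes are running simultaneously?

Sweep the timeline, counting +1 at each start and −1 at each end (ends before starts at a tie):
t=0 start A → 1
t=0 start B → 2
t=2 end B → 1
t=5 end A → 0
t=7 start C → 1
t=9 start E → 2
t=11 end C → 1
t=11 end E → 0
t=15 start D → 1
t=17 start G → 2
t=18 start H → 3
t=19 end D → 2
t=21 start F → 3
t=22 end G → 2
t=23 end H → 1
t=24 end F → 0
Peak is 3, at t=18 (D, G, H).

3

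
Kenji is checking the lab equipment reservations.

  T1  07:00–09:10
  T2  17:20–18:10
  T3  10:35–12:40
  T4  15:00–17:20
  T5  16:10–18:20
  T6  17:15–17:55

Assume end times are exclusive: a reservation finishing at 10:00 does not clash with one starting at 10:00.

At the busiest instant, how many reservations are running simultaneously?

3

Sweep the timeline, counting +1 at each start and −1 at each end (ends before starts at a tie):
07:00 start T1 → 1
09:10 end T1 → 0
10:35 start T3 → 1
12:40 end T3 → 0
15:00 start T4 → 1
16:10 start T5 → 2
17:15 start T6 → 3
17:20 end T4 → 2
17:20 start T2 → 3
17:55 end T6 → 2
18:10 end T2 → 1
18:20 end T5 → 0
Peak is 3, at 17:15 (T4, T5, T6).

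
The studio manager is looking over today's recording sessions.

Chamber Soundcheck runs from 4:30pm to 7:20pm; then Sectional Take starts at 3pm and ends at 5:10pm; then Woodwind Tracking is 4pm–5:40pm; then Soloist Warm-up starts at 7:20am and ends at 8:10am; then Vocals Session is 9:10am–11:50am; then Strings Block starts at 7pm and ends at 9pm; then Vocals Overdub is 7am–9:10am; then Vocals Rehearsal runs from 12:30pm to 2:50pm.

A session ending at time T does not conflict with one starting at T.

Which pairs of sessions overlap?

Sorted by start: Vocals Overdub, Soloist Warm-up, Vocals Session, Vocals Rehearsal, Sectional Take, Woodwind Tracking, Chamber Soundcheck, Strings Block.
Soloist Warm-up starts before Vocals Overdub ends → Vocals Overdub and Soloist Warm-up overlap.
Vocals Session starts exactly when Vocals Overdub ends (back-to-back, no overlap) — done with Vocals Overdub.
Vocals Session starts after Soloist Warm-up ends — done with Soloist Warm-up.
Vocals Rehearsal starts after Vocals Session ends — done with Vocals Session.
Sectional Take starts after Vocals Rehearsal ends — done with Vocals Rehearsal.
Woodwind Tracking starts before Sectional Take ends → Sectional Take and Woodwind Tracking overlap.
Chamber Soundcheck starts before Sectional Take ends → Sectional Take and Chamber Soundcheck overlap.
Strings Block starts after Sectional Take ends.
Chamber Soundcheck starts before Woodwind Tracking ends → Woodwind Tracking and Chamber Soundcheck overlap.
Strings Block starts after Woodwind Tracking ends.
Strings Block starts before Chamber Soundcheck ends → Chamber Soundcheck and Strings Block overlap.

Chamber Soundcheck & Sectional Take, Chamber Soundcheck & Strings Block, Chamber Soundcheck & Woodwind Tracking, Sectional Take & Woodwind Tracking, Soloist Warm-up & Vocals Overdub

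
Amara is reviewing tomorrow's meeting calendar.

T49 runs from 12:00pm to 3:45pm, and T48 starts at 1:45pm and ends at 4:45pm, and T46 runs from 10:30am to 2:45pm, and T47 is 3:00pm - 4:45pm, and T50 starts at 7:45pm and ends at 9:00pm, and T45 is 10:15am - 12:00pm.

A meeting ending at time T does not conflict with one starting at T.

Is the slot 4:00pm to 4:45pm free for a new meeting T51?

No — it overlaps T47, T48

T45: ends 12:00pm at or before T51 starts 4:00pm → clear.
T46: ends 2:45pm at or before T51 starts 4:00pm → clear.
T49: ends 3:45pm at or before T51 starts 4:00pm → clear.
T48: starts 1:45pm before T51 ends 4:45pm, and ends 4:45pm after T51 starts 4:00pm → overlap.
T47: starts 3:00pm before T51 ends 4:45pm, and ends 4:45pm after T51 starts 4:00pm → overlap.
T50: starts 7:45pm at or after T51 ends 4:45pm → clear.
T51 overlaps T47, T48.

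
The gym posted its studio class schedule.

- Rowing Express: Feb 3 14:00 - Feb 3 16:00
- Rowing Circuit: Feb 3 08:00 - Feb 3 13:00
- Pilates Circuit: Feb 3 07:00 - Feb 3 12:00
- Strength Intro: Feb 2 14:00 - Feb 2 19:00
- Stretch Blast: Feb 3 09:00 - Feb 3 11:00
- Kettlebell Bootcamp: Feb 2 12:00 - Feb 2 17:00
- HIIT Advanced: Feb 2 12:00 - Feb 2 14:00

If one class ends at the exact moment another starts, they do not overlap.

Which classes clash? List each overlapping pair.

HIIT Advanced & Kettlebell Bootcamp, Kettlebell Bootcamp & Strength Intro, Pilates Circuit & Rowing Circuit, Pilates Circuit & Stretch Blast, Rowing Circuit & Stretch Blast

Two intervals overlap when each starts before the other ends.
Sorted by start: HIIT Advanced, Kettlebell Bootcamp, Strength Intro, Pilates Circuit, Rowing Circuit, Stretch Blast, Rowing Express.
Kettlebell Bootcamp starts before HIIT Advanced ends → HIIT Advanced and Kettlebell Bootcamp overlap.
Strength Intro starts exactly when HIIT Advanced ends (back-to-back, no overlap) — done with HIIT Advanced.
Strength Intro starts before Kettlebell Bootcamp ends → Kettlebell Bootcamp and Strength Intro overlap.
Pilates Circuit starts after Kettlebell Bootcamp ends — done with Kettlebell Bootcamp.
Pilates Circuit starts after Strength Intro ends — done with Strength Intro.
Rowing Circuit starts before Pilates Circuit ends → Pilates Circuit and Rowing Circuit overlap.
Stretch Blast starts before Pilates Circuit ends → Pilates Circuit and Stretch Blast overlap.
Rowing Express starts after Pilates Circuit ends.
Stretch Blast starts before Rowing Circuit ends → Rowing Circuit and Stretch Blast overlap.
Rowing Express starts after Rowing Circuit ends.
Rowing Express starts after Stretch Blast ends.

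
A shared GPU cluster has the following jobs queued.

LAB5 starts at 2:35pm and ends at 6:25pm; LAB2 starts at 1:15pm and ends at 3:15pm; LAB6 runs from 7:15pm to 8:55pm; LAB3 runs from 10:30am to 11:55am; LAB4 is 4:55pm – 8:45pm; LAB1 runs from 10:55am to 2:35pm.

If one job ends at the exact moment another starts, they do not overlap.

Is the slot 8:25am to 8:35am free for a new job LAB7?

Yes — the slot is free

LAB3: starts 10:30am at or after LAB7 ends 8:35am → clear.
LAB1: starts 10:55am at or after LAB7 ends 8:35am → clear.
LAB2: starts 1:15pm at or after LAB7 ends 8:35am → clear.
LAB5: starts 2:35pm at or after LAB7 ends 8:35am → clear.
LAB4: starts 4:55pm at or after LAB7 ends 8:35am → clear.
LAB6: starts 7:15pm at or after LAB7 ends 8:35am → clear.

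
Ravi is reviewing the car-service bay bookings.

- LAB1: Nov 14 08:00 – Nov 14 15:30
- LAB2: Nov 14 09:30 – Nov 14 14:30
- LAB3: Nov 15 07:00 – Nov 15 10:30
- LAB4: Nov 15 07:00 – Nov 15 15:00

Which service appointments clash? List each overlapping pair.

Check each pair: they overlap iff neither finishes before the other starts.
Sorted by start: LAB1, LAB2, LAB3, LAB4.
LAB2 starts before LAB1 ends → LAB1 and LAB2 overlap.
LAB3 starts after LAB1 ends, so LAB1 has no further overlaps.
LAB3 starts after LAB2 ends, so LAB2 has no further overlaps.
LAB4 starts before LAB3 ends → LAB3 and LAB4 overlap.

LAB1 & LAB2, LAB3 & LAB4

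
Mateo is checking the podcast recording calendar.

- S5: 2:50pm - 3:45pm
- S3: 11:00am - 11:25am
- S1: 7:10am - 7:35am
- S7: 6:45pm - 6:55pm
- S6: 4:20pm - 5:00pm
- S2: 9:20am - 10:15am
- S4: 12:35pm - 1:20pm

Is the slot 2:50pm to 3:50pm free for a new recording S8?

S1: ends 7:35am at or before S8 starts 2:50pm → clear.
S2: ends 10:15am at or before S8 starts 2:50pm → clear.
S3: ends 11:25am at or before S8 starts 2:50pm → clear.
S4: ends 1:20pm at or before S8 starts 2:50pm → clear.
S5: starts 2:50pm before S8 ends 3:50pm, and ends 3:45pm after S8 starts 2:50pm → overlap.
S6: starts 4:20pm at or after S8 ends 3:50pm → clear.
S7: starts 6:45pm at or after S8 ends 3:50pm → clear.
S8 overlaps S5.

No — it overlaps S5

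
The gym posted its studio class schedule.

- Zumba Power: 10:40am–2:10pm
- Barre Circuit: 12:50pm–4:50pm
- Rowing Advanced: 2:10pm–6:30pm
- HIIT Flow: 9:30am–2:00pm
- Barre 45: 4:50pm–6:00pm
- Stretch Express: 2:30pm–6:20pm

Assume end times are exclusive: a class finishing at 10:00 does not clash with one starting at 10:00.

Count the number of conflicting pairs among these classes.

Sorted by start: HIIT Flow, Zumba Power, Barre Circuit, Rowing Advanced, Stretch Express, Barre 45.
Zumba Power starts before HIIT Flow ends → HIIT Flow and Zumba Power overlap.
Barre Circuit starts before HIIT Flow ends → HIIT Flow and Barre Circuit overlap.
Rowing Advanced starts after HIIT Flow ends — done with HIIT Flow.
Barre Circuit starts before Zumba Power ends → Zumba Power and Barre Circuit overlap.
Rowing Advanced starts exactly when Zumba Power ends (back-to-back, no overlap) — done with Zumba Power.
Rowing Advanced starts before Barre Circuit ends → Barre Circuit and Rowing Advanced overlap.
Stretch Express starts before Barre Circuit ends → Barre Circuit and Stretch Express overlap.
Barre 45 starts exactly when Barre Circuit ends (back-to-back, no overlap).
Stretch Express starts before Rowing Advanced ends → Rowing Advanced and Stretch Express overlap.
Barre 45 starts before Rowing Advanced ends → Rowing Advanced and Barre 45 overlap.
Barre 45 starts before Stretch Express ends → Stretch Express and Barre 45 overlap.
Overlapping pairs: Barre 45 & Rowing Advanced, Barre 45 & Stretch Express, Barre Circuit & HIIT Flow, Barre Circuit & Rowing Advanced, Barre Circuit & Stretch Express, Barre Circuit & Zumba Power, HIIT Flow & Zumba Power, Rowing Advanced & Stretch Express — 8 in total.

8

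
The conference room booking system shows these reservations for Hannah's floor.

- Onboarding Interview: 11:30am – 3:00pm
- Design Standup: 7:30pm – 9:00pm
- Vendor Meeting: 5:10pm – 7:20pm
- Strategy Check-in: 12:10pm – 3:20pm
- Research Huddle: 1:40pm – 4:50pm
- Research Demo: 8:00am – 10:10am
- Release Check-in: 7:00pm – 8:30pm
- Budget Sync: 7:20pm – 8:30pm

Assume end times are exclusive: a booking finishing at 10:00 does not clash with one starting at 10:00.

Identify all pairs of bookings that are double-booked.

Check each pair: they overlap iff neither finishes before the other starts.
Sorted by start: Research Demo, Onboarding Interview, Strategy Check-in, Research Huddle, Vendor Meeting, Release Check-in, Budget Sync, Design Standup.
Onboarding Interview starts after Research Demo ends, so nothing later overlaps Research Demo either.
Strategy Check-in starts before Onboarding Interview ends → Onboarding Interview and Strategy Check-in overlap.
Research Huddle starts before Onboarding Interview ends → Onboarding Interview and Research Huddle overlap.
Vendor Meeting starts after Onboarding Interview ends, so nothing later overlaps Onboarding Interview either.
Research Huddle starts before Strategy Check-in ends → Strategy Check-in and Research Huddle overlap.
Vendor Meeting starts after Strategy Check-in ends, so nothing later overlaps Strategy Check-in either.
Vendor Meeting starts after Research Huddle ends, so nothing later overlaps Research Huddle either.
Release Check-in starts before Vendor Meeting ends → Vendor Meeting and Release Check-in overlap.
Budget Sync starts exactly when Vendor Meeting ends (back-to-back, no overlap), so nothing later overlaps Vendor Meeting either.
Budget Sync starts before Release Check-in ends → Release Check-in and Budget Sync overlap.
Design Standup starts before Release Check-in ends → Release Check-in and Design Standup overlap.
Design Standup starts before Budget Sync ends → Budget Sync and Design Standup overlap.

Budget Sync & Design Standup, Budget Sync & Release Check-in, Design Standup & Release Check-in, Onboarding Interview & Research Huddle, Onboarding Interview & Strategy Check-in, Release Check-in & Vendor Meeting, Research Huddle & Strategy Check-in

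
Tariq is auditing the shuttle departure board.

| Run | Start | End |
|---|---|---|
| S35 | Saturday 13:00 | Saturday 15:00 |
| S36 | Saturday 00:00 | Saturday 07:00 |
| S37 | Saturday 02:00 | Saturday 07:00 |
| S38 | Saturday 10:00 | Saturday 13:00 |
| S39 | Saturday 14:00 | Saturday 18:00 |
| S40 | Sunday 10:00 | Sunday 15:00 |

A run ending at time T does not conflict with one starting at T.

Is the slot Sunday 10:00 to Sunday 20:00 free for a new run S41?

No — it overlaps S40

S36: ends Saturday 07:00 at or before S41 starts Sunday 10:00 → clear.
S37: ends Saturday 07:00 at or before S41 starts Sunday 10:00 → clear.
S38: ends Saturday 13:00 at or before S41 starts Sunday 10:00 → clear.
S35: ends Saturday 15:00 at or before S41 starts Sunday 10:00 → clear.
S39: ends Saturday 18:00 at or before S41 starts Sunday 10:00 → clear.
S40: starts Sunday 10:00 before S41 ends Sunday 20:00, and ends Sunday 15:00 after S41 starts Sunday 10:00 → overlap.
S41 overlaps S40.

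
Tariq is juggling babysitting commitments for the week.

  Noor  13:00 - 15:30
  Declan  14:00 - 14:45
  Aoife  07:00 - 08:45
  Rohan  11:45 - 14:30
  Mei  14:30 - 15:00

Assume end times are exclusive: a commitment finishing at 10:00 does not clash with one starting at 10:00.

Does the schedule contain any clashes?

Sorted by start: Aoife, Rohan, Noor, Declan, Mei.
Rohan starts after Aoife ends — done with Aoife.
Noor starts before Rohan ends → Rohan and Noor overlap.
That's a conflict, so the schedule is not conflict-free.

Yes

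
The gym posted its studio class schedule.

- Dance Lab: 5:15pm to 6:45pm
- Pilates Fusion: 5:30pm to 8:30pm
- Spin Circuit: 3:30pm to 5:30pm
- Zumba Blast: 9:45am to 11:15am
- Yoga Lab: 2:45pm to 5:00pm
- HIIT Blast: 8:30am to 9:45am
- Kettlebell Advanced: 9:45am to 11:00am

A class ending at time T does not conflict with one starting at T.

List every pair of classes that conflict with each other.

Check each pair: they overlap iff neither finishes before the other starts.
Sorted by start: HIIT Blast, Zumba Blast, Kettlebell Advanced, Yoga Lab, Spin Circuit, Dance Lab, Pilates Fusion.
Zumba Blast starts exactly when HIIT Blast ends (back-to-back, no overlap), so HIIT Blast has no further overlaps.
Kettlebell Advanced starts before Zumba Blast ends → Zumba Blast and Kettlebell Advanced overlap.
Yoga Lab starts after Zumba Blast ends, so Zumba Blast has no further overlaps.
Yoga Lab starts after Kettlebell Advanced ends, so Kettlebell Advanced has no further overlaps.
Spin Circuit starts before Yoga Lab ends → Yoga Lab and Spin Circuit overlap.
Dance Lab starts after Yoga Lab ends, so Yoga Lab has no further overlaps.
Dance Lab starts before Spin Circuit ends → Spin Circuit and Dance Lab overlap.
Pilates Fusion starts exactly when Spin Circuit ends (back-to-back, no overlap).
Pilates Fusion starts before Dance Lab ends → Dance Lab and Pilates Fusion overlap.

Dance Lab & Pilates Fusion, Dance Lab & Spin Circuit, Kettlebell Advanced & Zumba Blast, Spin Circuit & Yoga Lab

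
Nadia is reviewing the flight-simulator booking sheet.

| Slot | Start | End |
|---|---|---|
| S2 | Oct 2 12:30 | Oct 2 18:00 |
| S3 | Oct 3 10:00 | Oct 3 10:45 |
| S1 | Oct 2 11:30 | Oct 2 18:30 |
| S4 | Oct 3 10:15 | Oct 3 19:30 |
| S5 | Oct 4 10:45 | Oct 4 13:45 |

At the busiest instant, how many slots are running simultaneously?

Sweep the timeline, counting +1 at each start and −1 at each end (ends before starts at a tie):
Oct 2 11:30 start S1 → 1
Oct 2 12:30 start S2 → 2
Oct 2 18:00 end S2 → 1
Oct 2 18:30 end S1 → 0
Oct 3 10:00 start S3 → 1
Oct 3 10:15 start S4 → 2
Oct 3 10:45 end S3 → 1
Oct 3 19:30 end S4 → 0
Oct 4 10:45 start S5 → 1
Oct 4 13:45 end S5 → 0
Peak is 2, at Oct 2 12:30 (S1, S2).

2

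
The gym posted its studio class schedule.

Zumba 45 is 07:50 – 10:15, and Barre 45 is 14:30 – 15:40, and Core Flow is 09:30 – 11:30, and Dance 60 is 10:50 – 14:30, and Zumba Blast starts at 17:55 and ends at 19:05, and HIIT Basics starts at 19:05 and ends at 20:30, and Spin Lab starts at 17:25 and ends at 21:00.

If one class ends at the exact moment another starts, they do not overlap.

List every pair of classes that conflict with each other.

Sorted by start: Zumba 45, Core Flow, Dance 60, Barre 45, Spin Lab, Zumba Blast, HIIT Basics.
Core Flow starts before Zumba 45 ends → Zumba 45 and Core Flow overlap.
Dance 60 starts after Zumba 45 ends, so nothing later overlaps Zumba 45 either.
Dance 60 starts before Core Flow ends → Core Flow and Dance 60 overlap.
Barre 45 starts after Core Flow ends, so nothing later overlaps Core Flow either.
Barre 45 starts exactly when Dance 60 ends (back-to-back, no overlap), so nothing later overlaps Dance 60 either.
Spin Lab starts after Barre 45 ends, so nothing later overlaps Barre 45 either.
Zumba Blast starts before Spin Lab ends → Spin Lab and Zumba Blast overlap.
HIIT Basics starts before Spin Lab ends → Spin Lab and HIIT Basics overlap.
HIIT Basics starts exactly when Zumba Blast ends (back-to-back, no overlap).

Core Flow & Dance 60, Core Flow & Zumba 45, HIIT Basics & Spin Lab, Spin Lab & Zumba Blast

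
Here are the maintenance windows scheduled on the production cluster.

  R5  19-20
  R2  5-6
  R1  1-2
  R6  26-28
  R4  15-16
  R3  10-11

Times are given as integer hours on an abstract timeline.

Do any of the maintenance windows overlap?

No

Two intervals overlap when each starts before the other ends.
Sorted by start: R1, R2, R3, R4, R5, R6.
R2 starts after R1 ends — done with R1.
R3 starts after R2 ends — done with R2.
R4 starts after R3 ends — done with R3.
R5 starts after R4 ends — done with R4.
R6 starts after R5 ends.
Every pair is clear; the schedule has no overlaps.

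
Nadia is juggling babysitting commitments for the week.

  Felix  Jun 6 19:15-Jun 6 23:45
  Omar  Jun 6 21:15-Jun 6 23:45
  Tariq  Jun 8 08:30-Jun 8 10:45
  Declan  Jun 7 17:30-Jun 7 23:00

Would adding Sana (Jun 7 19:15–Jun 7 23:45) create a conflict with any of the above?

Yes — it overlaps Declan

Felix: ends Jun 6 23:45 at or before Sana starts Jun 7 19:15 → clear.
Omar: ends Jun 6 23:45 at or before Sana starts Jun 7 19:15 → clear.
Declan: starts Jun 7 17:30 before Sana ends Jun 7 23:45, and ends Jun 7 23:00 after Sana starts Jun 7 19:15 → overlap.
Tariq: starts Jun 8 08:30 at or after Sana ends Jun 7 23:45 → clear.
Sana overlaps Declan.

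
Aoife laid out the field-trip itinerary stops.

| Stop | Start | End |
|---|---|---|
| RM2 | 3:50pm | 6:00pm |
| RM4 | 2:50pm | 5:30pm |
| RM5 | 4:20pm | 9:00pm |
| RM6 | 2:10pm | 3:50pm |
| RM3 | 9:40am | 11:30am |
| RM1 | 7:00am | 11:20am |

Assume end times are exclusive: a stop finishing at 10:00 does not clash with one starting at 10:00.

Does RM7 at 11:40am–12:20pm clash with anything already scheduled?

RM1: ends 11:20am at or before RM7 starts 11:40am → clear.
RM3: ends 11:30am at or before RM7 starts 11:40am → clear.
RM6: starts 2:10pm at or after RM7 ends 12:20pm → clear.
RM4: starts 2:50pm at or after RM7 ends 12:20pm → clear.
RM2: starts 3:50pm at or after RM7 ends 12:20pm → clear.
RM5: starts 4:20pm at or after RM7 ends 12:20pm → clear.

No — it doesn't clash with anything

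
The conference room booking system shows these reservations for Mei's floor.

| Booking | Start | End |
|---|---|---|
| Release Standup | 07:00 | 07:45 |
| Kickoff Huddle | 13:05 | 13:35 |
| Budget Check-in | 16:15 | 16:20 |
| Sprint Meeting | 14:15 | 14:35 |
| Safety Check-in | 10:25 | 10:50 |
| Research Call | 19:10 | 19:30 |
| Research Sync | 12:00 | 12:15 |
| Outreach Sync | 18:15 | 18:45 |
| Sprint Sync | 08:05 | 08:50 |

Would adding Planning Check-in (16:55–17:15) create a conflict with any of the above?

No — it doesn't clash with anything

Release Standup: ends 07:45 at or before Planning Check-in starts 16:55 → clear.
Sprint Sync: ends 08:50 at or before Planning Check-in starts 16:55 → clear.
Safety Check-in: ends 10:50 at or before Planning Check-in starts 16:55 → clear.
Research Sync: ends 12:15 at or before Planning Check-in starts 16:55 → clear.
Kickoff Huddle: ends 13:35 at or before Planning Check-in starts 16:55 → clear.
Sprint Meeting: ends 14:35 at or before Planning Check-in starts 16:55 → clear.
Budget Check-in: ends 16:20 at or before Planning Check-in starts 16:55 → clear.
Outreach Sync: starts 18:15 at or after Planning Check-in ends 17:15 → clear.
Research Call: starts 19:10 at or after Planning Check-in ends 17:15 → clear.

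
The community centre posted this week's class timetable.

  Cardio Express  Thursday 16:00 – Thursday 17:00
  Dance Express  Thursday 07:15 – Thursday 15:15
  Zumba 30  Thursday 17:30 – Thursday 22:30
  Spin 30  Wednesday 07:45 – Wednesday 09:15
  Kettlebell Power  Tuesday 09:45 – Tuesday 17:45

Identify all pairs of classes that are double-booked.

no overlapping pairs

Check each pair: they overlap iff neither finishes before the other starts.
Sorted by start: Kettlebell Power, Spin 30, Dance Express, Cardio Express, Zumba 30.
Spin 30 starts after Kettlebell Power ends — done with Kettlebell Power.
Dance Express starts after Spin 30 ends — done with Spin 30.
Cardio Express starts after Dance Express ends — done with Dance Express.
Zumba 30 starts after Cardio Express ends.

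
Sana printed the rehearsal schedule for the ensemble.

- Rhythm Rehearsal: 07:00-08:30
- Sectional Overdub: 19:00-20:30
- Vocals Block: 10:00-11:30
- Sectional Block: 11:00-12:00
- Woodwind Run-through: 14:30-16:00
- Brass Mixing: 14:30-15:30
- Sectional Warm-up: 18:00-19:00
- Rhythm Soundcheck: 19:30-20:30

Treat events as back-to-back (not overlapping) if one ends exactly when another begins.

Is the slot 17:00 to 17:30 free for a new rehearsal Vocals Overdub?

Rhythm Rehearsal: ends 08:30 at or before Vocals Overdub starts 17:00 → clear.
Vocals Block: ends 11:30 at or before Vocals Overdub starts 17:00 → clear.
Sectional Block: ends 12:00 at or before Vocals Overdub starts 17:00 → clear.
Woodwind Run-through: ends 16:00 at or before Vocals Overdub starts 17:00 → clear.
Brass Mixing: ends 15:30 at or before Vocals Overdub starts 17:00 → clear.
Sectional Warm-up: starts 18:00 at or after Vocals Overdub ends 17:30 → clear.
Sectional Overdub: starts 19:00 at or after Vocals Overdub ends 17:30 → clear.
Rhythm Soundcheck: starts 19:30 at or after Vocals Overdub ends 17:30 → clear.

Yes — the slot is free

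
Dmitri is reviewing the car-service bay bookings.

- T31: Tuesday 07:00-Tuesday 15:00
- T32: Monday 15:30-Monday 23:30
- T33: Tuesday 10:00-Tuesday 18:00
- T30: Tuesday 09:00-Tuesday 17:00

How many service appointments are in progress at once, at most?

3

Walk through starts and ends in time order (an end at T is processed before a start at T):
Monday 15:30 start T32 → 1
Monday 23:30 end T32 → 0
Tuesday 07:00 start T31 → 1
Tuesday 09:00 start T30 → 2
Tuesday 10:00 start T33 → 3
Tuesday 15:00 end T31 → 2
Tuesday 17:00 end T30 → 1
Tuesday 18:00 end T33 → 0
Peak is 3, at Tuesday 10:00 (T30, T31, T33).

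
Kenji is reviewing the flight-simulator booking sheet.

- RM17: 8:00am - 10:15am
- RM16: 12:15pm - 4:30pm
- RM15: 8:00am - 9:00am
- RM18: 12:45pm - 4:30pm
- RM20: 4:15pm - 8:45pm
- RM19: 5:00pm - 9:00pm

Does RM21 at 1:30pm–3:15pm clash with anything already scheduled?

Yes — it overlaps RM16, RM18

RM15: ends 9:00am at or before RM21 starts 1:30pm → clear.
RM17: ends 10:15am at or before RM21 starts 1:30pm → clear.
RM16: starts 12:15pm before RM21 ends 3:15pm, and ends 4:30pm after RM21 starts 1:30pm → overlap.
RM18: starts 12:45pm before RM21 ends 3:15pm, and ends 4:30pm after RM21 starts 1:30pm → overlap.
RM20: starts 4:15pm at or after RM21 ends 3:15pm → clear.
RM19: starts 5:00pm at or after RM21 ends 3:15pm → clear.
RM21 overlaps RM16, RM18.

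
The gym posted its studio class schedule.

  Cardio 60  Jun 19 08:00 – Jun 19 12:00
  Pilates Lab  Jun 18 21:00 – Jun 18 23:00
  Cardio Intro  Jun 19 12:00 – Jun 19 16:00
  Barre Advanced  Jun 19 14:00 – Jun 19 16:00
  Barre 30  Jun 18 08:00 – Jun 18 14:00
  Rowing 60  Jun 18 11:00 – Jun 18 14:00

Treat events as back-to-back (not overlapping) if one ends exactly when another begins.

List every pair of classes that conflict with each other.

Barre 30 & Rowing 60, Barre Advanced & Cardio Intro

Sorted by start: Barre 30, Rowing 60, Pilates Lab, Cardio 60, Cardio Intro, Barre Advanced.
Rowing 60 starts before Barre 30 ends → Barre 30 and Rowing 60 overlap.
Pilates Lab starts after Barre 30 ends, so Barre 30 has no further overlaps.
Pilates Lab starts after Rowing 60 ends, so Rowing 60 has no further overlaps.
Cardio 60 starts after Pilates Lab ends, so Pilates Lab has no further overlaps.
Cardio Intro starts exactly when Cardio 60 ends (back-to-back, no overlap), so Cardio 60 has no further overlaps.
Barre Advanced starts before Cardio Intro ends → Cardio Intro and Barre Advanced overlap.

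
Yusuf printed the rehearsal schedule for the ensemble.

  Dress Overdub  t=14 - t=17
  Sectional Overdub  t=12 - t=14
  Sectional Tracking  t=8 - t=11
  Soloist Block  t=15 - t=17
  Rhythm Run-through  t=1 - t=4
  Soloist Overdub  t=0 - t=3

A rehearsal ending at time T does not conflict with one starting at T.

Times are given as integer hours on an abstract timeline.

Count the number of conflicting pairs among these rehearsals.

Check each pair: they overlap iff neither finishes before the other starts.
Sorted by start: Soloist Overdub, Rhythm Run-through, Sectional Tracking, Sectional Overdub, Dress Overdub, Soloist Block.
Rhythm Run-through starts before Soloist Overdub ends → Soloist Overdub and Rhythm Run-through overlap.
Sectional Tracking starts after Soloist Overdub ends — done with Soloist Overdub.
Sectional Tracking starts after Rhythm Run-through ends — done with Rhythm Run-through.
Sectional Overdub starts after Sectional Tracking ends — done with Sectional Tracking.
Dress Overdub starts exactly when Sectional Overdub ends (back-to-back, no overlap) — done with Sectional Overdub.
Soloist Block starts before Dress Overdub ends → Dress Overdub and Soloist Block overlap.
Overlapping pairs: Dress Overdub & Soloist Block, Rhythm Run-through & Soloist Overdub — 2 in total.

2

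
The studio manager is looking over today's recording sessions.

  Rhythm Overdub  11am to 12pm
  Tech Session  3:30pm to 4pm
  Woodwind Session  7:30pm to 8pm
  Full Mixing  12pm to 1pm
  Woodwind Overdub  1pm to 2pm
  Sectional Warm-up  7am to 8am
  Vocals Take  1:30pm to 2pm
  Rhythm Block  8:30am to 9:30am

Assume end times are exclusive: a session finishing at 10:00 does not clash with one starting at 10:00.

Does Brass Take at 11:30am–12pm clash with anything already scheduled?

Sectional Warm-up: ends 8am at or before Brass Take starts 11:30am → clear.
Rhythm Block: ends 9:30am at or before Brass Take starts 11:30am → clear.
Rhythm Overdub: starts 11am before Brass Take ends 12pm, and ends 12pm after Brass Take starts 11:30am → overlap.
Full Mixing: starts 12pm at or after Brass Take ends 12pm → clear.
Woodwind Overdub: starts 1pm at or after Brass Take ends 12pm → clear.
Vocals Take: starts 1:30pm at or after Brass Take ends 12pm → clear.
Tech Session: starts 3:30pm at or after Brass Take ends 12pm → clear.
Woodwind Session: starts 7:30pm at or after Brass Take ends 12pm → clear.
Brass Take overlaps Rhythm Overdub.

Yes — it overlaps Rhythm Overdub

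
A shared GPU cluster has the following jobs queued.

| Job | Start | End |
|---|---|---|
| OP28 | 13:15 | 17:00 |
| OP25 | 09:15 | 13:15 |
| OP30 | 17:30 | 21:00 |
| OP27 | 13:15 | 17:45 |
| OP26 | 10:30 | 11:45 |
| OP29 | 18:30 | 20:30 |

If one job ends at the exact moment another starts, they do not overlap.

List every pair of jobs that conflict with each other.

Sorted by start: OP25, OP26, OP27, OP28, OP30, OP29.
OP26 starts before OP25 ends → OP25 and OP26 overlap.
OP27 starts exactly when OP25 ends (back-to-back, no overlap) — done with OP25.
OP27 starts after OP26 ends — done with OP26.
OP28 starts before OP27 ends → OP27 and OP28 overlap.
OP30 starts before OP27 ends → OP27 and OP30 overlap.
OP29 starts after OP27 ends.
OP30 starts after OP28 ends — done with OP28.
OP29 starts before OP30 ends → OP30 and OP29 overlap.

OP25 & OP26, OP27 & OP28, OP27 & OP30, OP29 & OP30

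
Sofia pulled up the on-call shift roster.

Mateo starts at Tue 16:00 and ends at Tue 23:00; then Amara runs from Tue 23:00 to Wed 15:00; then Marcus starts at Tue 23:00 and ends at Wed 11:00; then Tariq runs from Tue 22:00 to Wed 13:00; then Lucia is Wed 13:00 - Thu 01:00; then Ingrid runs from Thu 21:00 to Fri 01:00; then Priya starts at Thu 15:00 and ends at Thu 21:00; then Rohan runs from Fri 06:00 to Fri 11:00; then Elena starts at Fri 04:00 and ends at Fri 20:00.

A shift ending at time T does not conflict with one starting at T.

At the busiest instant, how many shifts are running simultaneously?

3

Sort all start/end points and keep a running count:
Tue 16:00 start Mateo → 1
Tue 22:00 start Tariq → 2
Tue 23:00 end Mateo → 1
Tue 23:00 start Amara → 2
Tue 23:00 start Marcus → 3
Wed 11:00 end Marcus → 2
Wed 13:00 end Tariq → 1
Wed 13:00 start Lucia → 2
Wed 15:00 end Amara → 1
Thu 01:00 end Lucia → 0
Thu 15:00 start Priya → 1
Thu 21:00 end Priya → 0
Thu 21:00 start Ingrid → 1
Fri 01:00 end Ingrid → 0
Fri 04:00 start Elena → 1
Fri 06:00 start Rohan → 2
Fri 11:00 end Rohan → 1
Fri 20:00 end Elena → 0
Peak is 3, at Tue 23:00 (Amara, Marcus, Tariq).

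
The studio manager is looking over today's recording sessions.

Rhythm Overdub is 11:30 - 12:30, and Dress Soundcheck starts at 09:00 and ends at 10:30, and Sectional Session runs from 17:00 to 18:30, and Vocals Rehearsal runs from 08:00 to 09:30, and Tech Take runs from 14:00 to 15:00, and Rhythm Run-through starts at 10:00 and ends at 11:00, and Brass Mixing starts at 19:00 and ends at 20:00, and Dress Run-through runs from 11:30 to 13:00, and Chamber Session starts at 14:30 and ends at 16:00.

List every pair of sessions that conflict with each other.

Chamber Session & Tech Take, Dress Run-through & Rhythm Overdub, Dress Soundcheck & Rhythm Run-through, Dress Soundcheck & Vocals Rehearsal

Sorted by start: Vocals Rehearsal, Dress Soundcheck, Rhythm Run-through, Dress Run-through, Rhythm Overdub, Tech Take, Chamber Session, Sectional Session, Brass Mixing.
Dress Soundcheck starts before Vocals Rehearsal ends → Vocals Rehearsal and Dress Soundcheck overlap.
Rhythm Run-through starts after Vocals Rehearsal ends, so Vocals Rehearsal has no further overlaps.
Rhythm Run-through starts before Dress Soundcheck ends → Dress Soundcheck and Rhythm Run-through overlap.
Dress Run-through starts after Dress Soundcheck ends, so Dress Soundcheck has no further overlaps.
Dress Run-through starts after Rhythm Run-through ends, so Rhythm Run-through has no further overlaps.
Rhythm Overdub starts before Dress Run-through ends → Dress Run-through and Rhythm Overdub overlap.
Tech Take starts after Dress Run-through ends, so Dress Run-through has no further overlaps.
Tech Take starts after Rhythm Overdub ends, so Rhythm Overdub has no further overlaps.
Chamber Session starts before Tech Take ends → Tech Take and Chamber Session overlap.
Sectional Session starts after Tech Take ends, so Tech Take has no further overlaps.
Sectional Session starts after Chamber Session ends, so Chamber Session has no further overlaps.
Brass Mixing starts after Sectional Session ends.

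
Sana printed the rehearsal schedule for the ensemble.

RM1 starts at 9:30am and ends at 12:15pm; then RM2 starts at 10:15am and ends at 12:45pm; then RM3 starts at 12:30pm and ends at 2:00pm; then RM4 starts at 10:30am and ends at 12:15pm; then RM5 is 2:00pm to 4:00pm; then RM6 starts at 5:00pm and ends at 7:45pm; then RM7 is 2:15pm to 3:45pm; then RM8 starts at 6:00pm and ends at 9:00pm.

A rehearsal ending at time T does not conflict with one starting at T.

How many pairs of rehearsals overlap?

Two intervals overlap when each starts before the other ends.
Sorted by start: RM1, RM2, RM4, RM3, RM5, RM7, RM6, RM8.
RM2 starts before RM1 ends → RM1 and RM2 overlap.
RM4 starts before RM1 ends → RM1 and RM4 overlap.
RM3 starts after RM1 ends, so RM1 has no further overlaps.
RM4 starts before RM2 ends → RM2 and RM4 overlap.
RM3 starts before RM2 ends → RM2 and RM3 overlap.
RM5 starts after RM2 ends, so RM2 has no further overlaps.
RM3 starts after RM4 ends, so RM4 has no further overlaps.
RM5 starts exactly when RM3 ends (back-to-back, no overlap), so RM3 has no further overlaps.
RM7 starts before RM5 ends → RM5 and RM7 overlap.
RM6 starts after RM5 ends, so RM5 has no further overlaps.
RM6 starts after RM7 ends, so RM7 has no further overlaps.
RM8 starts before RM6 ends → RM6 and RM8 overlap.
Overlapping pairs: RM1 & RM2, RM1 & RM4, RM2 & RM3, RM2 & RM4, RM5 & RM7, RM6 & RM8 — 6 in total.

6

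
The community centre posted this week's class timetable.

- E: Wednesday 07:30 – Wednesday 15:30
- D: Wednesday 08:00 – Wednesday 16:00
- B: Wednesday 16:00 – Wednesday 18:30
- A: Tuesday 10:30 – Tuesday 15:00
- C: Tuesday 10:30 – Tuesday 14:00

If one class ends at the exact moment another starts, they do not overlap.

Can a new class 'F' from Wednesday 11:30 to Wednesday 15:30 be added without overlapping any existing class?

A: ends Tuesday 15:00 at or before F starts Wednesday 11:30 → clear.
C: ends Tuesday 14:00 at or before F starts Wednesday 11:30 → clear.
E: starts Wednesday 07:30 before F ends Wednesday 15:30, and ends Wednesday 15:30 after F starts Wednesday 11:30 → overlap.
D: starts Wednesday 08:00 before F ends Wednesday 15:30, and ends Wednesday 16:00 after F starts Wednesday 11:30 → overlap.
B: starts Wednesday 16:00 at or after F ends Wednesday 15:30 → clear.
F overlaps D, E.

No — it overlaps D, E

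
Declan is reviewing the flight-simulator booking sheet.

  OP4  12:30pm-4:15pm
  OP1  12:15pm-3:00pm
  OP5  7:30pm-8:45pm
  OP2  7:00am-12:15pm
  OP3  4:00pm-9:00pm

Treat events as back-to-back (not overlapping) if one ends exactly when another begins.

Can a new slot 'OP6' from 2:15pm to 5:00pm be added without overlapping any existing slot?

OP2: ends 12:15pm at or before OP6 starts 2:15pm → clear.
OP1: starts 12:15pm before OP6 ends 5:00pm, and ends 3:00pm after OP6 starts 2:15pm → overlap.
OP4: starts 12:30pm before OP6 ends 5:00pm, and ends 4:15pm after OP6 starts 2:15pm → overlap.
OP3: starts 4:00pm before OP6 ends 5:00pm, and ends 9:00pm after OP6 starts 2:15pm → overlap.
OP5: starts 7:30pm at or after OP6 ends 5:00pm → clear.
OP6 overlaps OP1, OP3, OP4.

No — it overlaps OP1, OP3, OP4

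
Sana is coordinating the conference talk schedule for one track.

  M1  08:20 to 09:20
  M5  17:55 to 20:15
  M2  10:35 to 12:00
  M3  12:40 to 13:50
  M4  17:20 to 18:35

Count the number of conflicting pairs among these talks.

1

Two intervals overlap when each starts before the other ends.
Sorted by start: M1, M2, M3, M4, M5.
M2 starts after M1 ends; M1 is clear from here.
M3 starts after M2 ends; M2 is clear from here.
M4 starts after M3 ends; M3 is clear from here.
M5 starts before M4 ends → M4 and M5 overlap.
Overlapping pairs: M4 & M5 — 1 in total.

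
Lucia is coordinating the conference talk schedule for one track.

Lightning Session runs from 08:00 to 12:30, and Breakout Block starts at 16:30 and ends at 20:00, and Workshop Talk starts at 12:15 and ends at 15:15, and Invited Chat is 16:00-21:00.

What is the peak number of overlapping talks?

Sort all start/end points and keep a running count:
08:00 start Lightning Session → 1
12:15 start Workshop Talk → 2
12:30 end Lightning Session → 1
15:15 end Workshop Talk → 0
16:00 start Invited Chat → 1
16:30 start Breakout Block → 2
20:00 end Breakout Block → 1
21:00 end Invited Chat → 0
Peak is 2, at 12:15 (Lightning Session, Workshop Talk).

2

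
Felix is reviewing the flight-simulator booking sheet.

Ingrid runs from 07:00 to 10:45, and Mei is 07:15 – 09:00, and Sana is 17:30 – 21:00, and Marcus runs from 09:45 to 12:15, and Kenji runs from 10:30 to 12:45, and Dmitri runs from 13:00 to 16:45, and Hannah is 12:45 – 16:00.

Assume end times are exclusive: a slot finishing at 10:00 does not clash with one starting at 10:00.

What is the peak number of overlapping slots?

3

Sort all start/end points and keep a running count:
07:00 start Ingrid → 1
07:15 start Mei → 2
09:00 end Mei → 1
09:45 start Marcus → 2
10:30 start Kenji → 3
10:45 end Ingrid → 2
12:15 end Marcus → 1
12:45 end Kenji → 0
12:45 start Hannah → 1
13:00 start Dmitri → 2
16:00 end Hannah → 1
16:45 end Dmitri → 0
17:30 start Sana → 1
21:00 end Sana → 0
Peak is 3, at 10:30 (Ingrid, Kenji, Marcus).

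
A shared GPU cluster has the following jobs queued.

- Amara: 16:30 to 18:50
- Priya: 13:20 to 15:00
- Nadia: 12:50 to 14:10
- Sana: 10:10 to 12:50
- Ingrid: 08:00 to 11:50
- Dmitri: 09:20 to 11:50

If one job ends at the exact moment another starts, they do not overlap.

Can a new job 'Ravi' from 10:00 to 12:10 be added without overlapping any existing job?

Ingrid: starts 08:00 before Ravi ends 12:10, and ends 11:50 after Ravi starts 10:00 → overlap.
Dmitri: starts 09:20 before Ravi ends 12:10, and ends 11:50 after Ravi starts 10:00 → overlap.
Sana: starts 10:10 before Ravi ends 12:10, and ends 12:50 after Ravi starts 10:00 → overlap.
Nadia: starts 12:50 at or after Ravi ends 12:10 → clear.
Priya: starts 13:20 at or after Ravi ends 12:10 → clear.
Amara: starts 16:30 at or after Ravi ends 12:10 → clear.
Ravi overlaps Dmitri, Ingrid, Sana.

No — it overlaps Dmitri, Ingrid, Sana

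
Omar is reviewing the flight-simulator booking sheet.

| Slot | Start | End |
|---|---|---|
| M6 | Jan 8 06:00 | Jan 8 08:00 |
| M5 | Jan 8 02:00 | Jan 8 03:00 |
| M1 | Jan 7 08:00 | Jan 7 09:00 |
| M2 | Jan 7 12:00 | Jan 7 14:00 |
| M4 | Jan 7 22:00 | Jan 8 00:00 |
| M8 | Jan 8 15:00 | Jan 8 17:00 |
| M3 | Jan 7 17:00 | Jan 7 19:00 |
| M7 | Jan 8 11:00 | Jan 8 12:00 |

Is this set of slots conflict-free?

Yes

Sorted by start: M1, M2, M3, M4, M5, M6, M7, M8.
M2 starts after M1 ends, so nothing later overlaps M1 either.
M3 starts after M2 ends, so nothing later overlaps M2 either.
M4 starts after M3 ends, so nothing later overlaps M3 either.
M5 starts after M4 ends, so nothing later overlaps M4 either.
M6 starts after M5 ends, so nothing later overlaps M5 either.
M7 starts after M6 ends, so nothing later overlaps M6 either.
M8 starts after M7 ends.
Every pair is clear; the schedule has no overlaps.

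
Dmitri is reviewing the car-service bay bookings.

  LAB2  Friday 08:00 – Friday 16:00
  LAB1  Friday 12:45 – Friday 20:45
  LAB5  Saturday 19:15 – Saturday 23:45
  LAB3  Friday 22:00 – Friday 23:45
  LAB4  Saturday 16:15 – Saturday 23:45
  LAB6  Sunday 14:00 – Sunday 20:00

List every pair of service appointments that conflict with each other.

LAB1 & LAB2, LAB4 & LAB5

Sorted by start: LAB2, LAB1, LAB3, LAB4, LAB5, LAB6.
LAB1 starts before LAB2 ends → LAB2 and LAB1 overlap.
LAB3 starts after LAB2 ends — done with LAB2.
LAB3 starts after LAB1 ends — done with LAB1.
LAB4 starts after LAB3 ends — done with LAB3.
LAB5 starts before LAB4 ends → LAB4 and LAB5 overlap.
LAB6 starts after LAB4 ends.
LAB6 starts after LAB5 ends.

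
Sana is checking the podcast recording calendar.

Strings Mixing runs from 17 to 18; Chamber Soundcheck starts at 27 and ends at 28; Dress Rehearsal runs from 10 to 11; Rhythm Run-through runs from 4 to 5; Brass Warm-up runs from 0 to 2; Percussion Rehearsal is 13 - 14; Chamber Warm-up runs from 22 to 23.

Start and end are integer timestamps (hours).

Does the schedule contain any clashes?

No

Check each pair: they overlap iff neither finishes before the other starts.
Sorted by start: Brass Warm-up, Rhythm Run-through, Dress Rehearsal, Percussion Rehearsal, Strings Mixing, Chamber Warm-up, Chamber Soundcheck.
Rhythm Run-through starts after Brass Warm-up ends; Brass Warm-up is clear from here.
Dress Rehearsal starts after Rhythm Run-through ends; Rhythm Run-through is clear from here.
Percussion Rehearsal starts after Dress Rehearsal ends; Dress Rehearsal is clear from here.
Strings Mixing starts after Percussion Rehearsal ends; Percussion Rehearsal is clear from here.
Chamber Warm-up starts after Strings Mixing ends; Strings Mixing is clear from here.
Chamber Soundcheck starts after Chamber Warm-up ends.
Every pair is clear; the schedule has no overlaps.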